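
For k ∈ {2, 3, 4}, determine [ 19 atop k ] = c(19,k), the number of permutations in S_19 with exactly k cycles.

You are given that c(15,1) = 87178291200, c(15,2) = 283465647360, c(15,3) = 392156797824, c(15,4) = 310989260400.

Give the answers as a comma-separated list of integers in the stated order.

@16  (16,1):87178291200·15+0→1307674368000, (16,2):283465647360·15+87178291200→4339163001600, (16,3):392156797824·15+283465647360→6165817614720, (16,4):310989260400·15+392156797824→5056995703824
@17  (17,1):1307674368000·16+0→20922789888000, (17,2):4339163001600·16+1307674368000→70734282393600, (17,3):6165817614720·16+4339163001600→102992244837120, (17,4):5056995703824·16+6165817614720→87077748875904
@18  (18,1):20922789888000·17+0→355687428096000, (18,2):70734282393600·17+20922789888000→1223405590579200, (18,3):102992244837120·17+70734282393600→1821602444624640, (18,4):87077748875904·17+102992244837120→1583313975727488
@19  (19,2):1223405590579200·18+355687428096000→22376988058521600, (19,3):1821602444624640·18+1223405590579200→34012249593822720, (19,4):1583313975727488·18+1821602444624640→30321254007719424
Read c(19,2) = 22376988058521600, c(19,3) = 34012249593822720, c(19,4) = 30321254007719424.

22376988058521600, 34012249593822720, 30321254007719424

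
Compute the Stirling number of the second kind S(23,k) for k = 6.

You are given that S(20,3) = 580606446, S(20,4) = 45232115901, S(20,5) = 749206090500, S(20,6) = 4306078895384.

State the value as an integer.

@21  (21,4):45232115901·4+580606446→181509070050, (21,5):749206090500·5+45232115901→3791262568401, (21,6):4306078895384·6+749206090500→26585679462804
@22  (22,5):3791262568401·5+181509070050→19137821912055, (22,6):26585679462804·6+3791262568401→163305339345225
@23  (23,6):163305339345225·6+19137821912055→998969857983405
Read S(23,6) = 998969857983405.

998969857983405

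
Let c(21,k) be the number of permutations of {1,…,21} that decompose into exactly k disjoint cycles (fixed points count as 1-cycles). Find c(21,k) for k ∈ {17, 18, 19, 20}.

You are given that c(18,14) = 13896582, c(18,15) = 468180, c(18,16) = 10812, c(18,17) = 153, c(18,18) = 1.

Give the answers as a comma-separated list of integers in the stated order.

r19: T_19,15=18×468180+13896582=22323822; T_19,16=18×10812+468180=662796; T_19,17=18×153+10812=13566; T_19,18=18×1+153=171; T_19,19=18×0+1=1
r20: T_20,16=19×662796+22323822=34916946; T_20,17=19×13566+662796=920550; T_20,18=19×171+13566=16815; T_20,19=19×1+171=190; T_20,20=19×0+1=1
r21: T_21,17=20×920550+34916946=53327946; T_21,18=20×16815+920550=1256850; T_21,19=20×190+16815=20615; T_21,20=20×1+190=210
Read c(21,17) = 53327946, c(21,18) = 1256850, c(21,19) = 20615, c(21,20) = 210.

53327946, 1256850, 20615, 210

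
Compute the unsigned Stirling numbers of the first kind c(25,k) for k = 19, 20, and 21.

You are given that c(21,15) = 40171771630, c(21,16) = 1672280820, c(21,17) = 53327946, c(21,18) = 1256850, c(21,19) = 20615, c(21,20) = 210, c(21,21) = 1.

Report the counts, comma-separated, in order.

414908513800, 11276842500, 238810495

r22: T_22,16=21×1672280820+40171771630=75289668850; T_22,17=21×53327946+1672280820=2792167686; T_22,18=21×1256850+53327946=79721796; T_22,19=21×20615+1256850=1689765; T_22,20=21×210+20615=25025; T_22,21=21×1+210=231
r23: T_23,17=22×2792167686+75289668850=136717357942; T_23,18=22×79721796+2792167686=4546047198; T_23,19=22×1689765+79721796=116896626; T_23,20=22×25025+1689765=2240315; T_23,21=22×231+25025=30107
r24: T_24,18=23×4546047198+136717357942=241276443496; T_24,19=23×116896626+4546047198=7234669596; T_24,20=23×2240315+116896626=168423871; T_24,21=23×30107+2240315=2932776
r25: T_25,19=24×7234669596+241276443496=414908513800; T_25,20=24×168423871+7234669596=11276842500; T_25,21=24×2932776+168423871=238810495
Read c(25,19) = 414908513800, c(25,20) = 11276842500, c(25,21) = 238810495.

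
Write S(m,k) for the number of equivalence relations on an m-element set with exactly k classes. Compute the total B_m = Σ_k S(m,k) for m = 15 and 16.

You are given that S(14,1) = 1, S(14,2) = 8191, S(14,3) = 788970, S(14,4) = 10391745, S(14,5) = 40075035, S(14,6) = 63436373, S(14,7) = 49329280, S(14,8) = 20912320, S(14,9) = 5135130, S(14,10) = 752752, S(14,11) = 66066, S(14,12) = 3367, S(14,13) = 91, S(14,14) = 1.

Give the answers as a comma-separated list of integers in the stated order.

1382958545, 10480142147

[15] T[15,1]:1*1+0=1 · T[15,2]:2*8191+1=16383 · T[15,3]:3*788970+8191=2375101 · T[15,4]:4*10391745+788970=42355950 · T[15,5]:5*40075035+10391745=210766920 · T[15,6]:6*63436373+40075035=420693273 · T[15,7]:7*49329280+63436373=408741333 · T[15,8]:8*20912320+49329280=216627840 · T[15,9]:9*5135130+20912320=67128490 · T[15,10]:10*752752+5135130=12662650 · T[15,11]:11*66066+752752=1479478 · T[15,12]:12*3367+66066=106470 · T[15,13]:13*91+3367=4550 · T[15,14]:14*1+91=105 · T[15,15]:15*0+1=1
[16] T[16,1]:1*1+0=1 · T[16,2]:2*16383+1=32767 · T[16,3]:3*2375101+16383=7141686 · T[16,4]:4*42355950+2375101=171798901 · T[16,5]:5*210766920+42355950=1096190550 · T[16,6]:6*420693273+210766920=2734926558 · T[16,7]:7*408741333+420693273=3281882604 · T[16,8]:8*216627840+408741333=2141764053 · T[16,9]:9*67128490+216627840=820784250 · T[16,10]:10*12662650+67128490=193754990 · T[16,11]:11*1479478+12662650=28936908 · T[16,12]:12*106470+1479478=2757118 · T[16,13]:13*4550+106470=165620 · T[16,14]:14*105+4550=6020 · T[16,15]:15*1+105=120 · T[16,16]:16*0+1=1
B_15 = ΣS(15,k) = 1+16383+2375101+42355950+210766920+420693273+408741333+216627840+67128490+12662650+1479478+106470+4550+105+1 = 1382958545
B_16 = ΣS(16,k) = 1+32767+7141686+171798901+1096190550+2734926558+3281882604+2141764053+820784250+193754990+28936908+2757118+165620+6020+120+1 = 10480142147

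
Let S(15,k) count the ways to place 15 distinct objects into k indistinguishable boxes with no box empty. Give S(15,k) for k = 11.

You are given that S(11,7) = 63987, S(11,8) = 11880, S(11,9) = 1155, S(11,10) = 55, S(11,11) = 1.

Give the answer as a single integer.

1479478

[12] T[12,8]:8*11880+63987=159027 · T[12,9]:9*1155+11880=22275 · T[12,10]:10*55+1155=1705 · T[12,11]:11*1+55=66
[13] T[13,9]:9*22275+159027=359502 · T[13,10]:10*1705+22275=39325 · T[13,11]:11*66+1705=2431
[14] T[14,10]:10*39325+359502=752752 · T[14,11]:11*2431+39325=66066
[15] T[15,11]:11*66066+752752=1479478
Read S(15,11) = 1479478.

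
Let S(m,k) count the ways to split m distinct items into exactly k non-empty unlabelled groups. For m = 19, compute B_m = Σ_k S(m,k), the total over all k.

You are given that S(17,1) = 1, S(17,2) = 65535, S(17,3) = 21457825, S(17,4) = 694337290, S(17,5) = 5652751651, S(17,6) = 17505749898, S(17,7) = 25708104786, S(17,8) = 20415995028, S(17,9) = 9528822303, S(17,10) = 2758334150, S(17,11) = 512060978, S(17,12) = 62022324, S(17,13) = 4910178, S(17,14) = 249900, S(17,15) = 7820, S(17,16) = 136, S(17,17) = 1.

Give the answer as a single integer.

row 18: T[18][1]=1·1+0=1  T[18][2]=2·65535+1=131071  T[18][3]=3·21457825+65535=64439010  T[18][4]=4·694337290+21457825=2798806985  T[18][5]=5·5652751651+694337290=28958095545  T[18][6]=6·17505749898+5652751651=110687251039  T[18][7]=7·25708104786+17505749898=197462483400  T[18][8]=8·20415995028+25708104786=189036065010  T[18][9]=9·9528822303+20415995028=106175395755  T[18][10]=10·2758334150+9528822303=37112163803  T[18][11]=11·512060978+2758334150=8391004908  T[18][12]=12·62022324+512060978=1256328866  T[18][13]=13·4910178+62022324=125854638  T[18][14]=14·249900+4910178=8408778  T[18][15]=15·7820+249900=367200  T[18][16]=16·136+7820=9996  T[18][17]=17·1+136=153  T[18][18]=18·0+1=1
row 19: T[19][1]=1·1+0=1  T[19][2]=2·131071+1=262143  T[19][3]=3·64439010+131071=193448101  T[19][4]=4·2798806985+64439010=11259666950  T[19][5]=5·28958095545+2798806985=147589284710  T[19][6]=6·110687251039+28958095545=693081601779  T[19][7]=7·197462483400+110687251039=1492924634839  T[19][8]=8·189036065010+197462483400=1709751003480  T[19][9]=9·106175395755+189036065010=1144614626805  T[19][10]=10·37112163803+106175395755=477297033785  T[19][11]=11·8391004908+37112163803=129413217791  T[19][12]=12·1256328866+8391004908=23466951300  T[19][13]=13·125854638+1256328866=2892439160  T[19][14]=14·8408778+125854638=243577530  T[19][15]=15·367200+8408778=13916778  T[19][16]=16·9996+367200=527136  T[19][17]=17·153+9996=12597  T[19][18]=18·1+153=171  T[19][19]=19·0+1=1
B_19 = ΣS(19,k) = 1+262143+193448101+11259666950+147589284710+693081601779+1492924634839+1709751003480+1144614626805+477297033785+129413217791+23466951300+2892439160+243577530+13916778+527136+12597+171+1 = 5832742205057

5832742205057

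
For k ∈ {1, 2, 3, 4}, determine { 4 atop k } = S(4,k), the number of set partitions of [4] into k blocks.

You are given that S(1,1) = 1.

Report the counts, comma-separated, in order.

row 2: T[2][1]=1·1+0=1  T[2][2]=2·0+1=1
row 3: T[3][1]=1·1+0=1  T[3][2]=2·1+1=3  T[3][3]=3·0+1=1
row 4: T[4][1]=1·1+0=1  T[4][2]=2·3+1=7  T[4][3]=3·1+3=6  T[4][4]=4·0+1=1
Read S(4,1) = 1, S(4,2) = 7, S(4,3) = 6, S(4,4) = 1.

1, 7, 6, 1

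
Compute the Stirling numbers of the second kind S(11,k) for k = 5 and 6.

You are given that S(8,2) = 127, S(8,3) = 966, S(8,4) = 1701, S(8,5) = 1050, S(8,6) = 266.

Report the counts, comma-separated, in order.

246730, 179487

row 9: T[9][3]=3·966+127=3025  T[9][4]=4·1701+966=7770  T[9][5]=5·1050+1701=6951  T[9][6]=6·266+1050=2646
row 10: T[10][4]=4·7770+3025=34105  T[10][5]=5·6951+7770=42525  T[10][6]=6·2646+6951=22827
row 11: T[11][5]=5·42525+34105=246730  T[11][6]=6·22827+42525=179487
Read S(11,5) = 246730, S(11,6) = 179487.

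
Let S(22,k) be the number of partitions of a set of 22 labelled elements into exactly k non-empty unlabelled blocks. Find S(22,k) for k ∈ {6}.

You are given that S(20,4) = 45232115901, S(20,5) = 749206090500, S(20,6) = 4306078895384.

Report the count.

row 21: T[21][5]=5·749206090500+45232115901=3791262568401  T[21][6]=6·4306078895384+749206090500=26585679462804
row 22: T[22][6]=6·26585679462804+3791262568401=163305339345225
Read S(22,6) = 163305339345225.

163305339345225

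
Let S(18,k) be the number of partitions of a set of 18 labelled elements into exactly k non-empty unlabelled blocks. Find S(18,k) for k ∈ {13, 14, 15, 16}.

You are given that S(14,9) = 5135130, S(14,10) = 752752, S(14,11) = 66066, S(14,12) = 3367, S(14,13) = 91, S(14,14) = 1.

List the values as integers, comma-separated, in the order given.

[15] T[15,10]:10*752752+5135130=12662650 · T[15,11]:11*66066+752752=1479478 · T[15,12]:12*3367+66066=106470 · T[15,13]:13*91+3367=4550 · T[15,14]:14*1+91=105 · T[15,15]:15*0+1=1
[16] T[16,11]:11*1479478+12662650=28936908 · T[16,12]:12*106470+1479478=2757118 · T[16,13]:13*4550+106470=165620 · T[16,14]:14*105+4550=6020 · T[16,15]:15*1+105=120 · T[16,16]:16*0+1=1
[17] T[17,12]:12*2757118+28936908=62022324 · T[17,13]:13*165620+2757118=4910178 · T[17,14]:14*6020+165620=249900 · T[17,15]:15*120+6020=7820 · T[17,16]:16*1+120=136
[18] T[18,13]:13*4910178+62022324=125854638 · T[18,14]:14*249900+4910178=8408778 · T[18,15]:15*7820+249900=367200 · T[18,16]:16*136+7820=9996
Read S(18,13) = 125854638, S(18,14) = 8408778, S(18,15) = 367200, S(18,16) = 9996.

125854638, 8408778, 367200, 9996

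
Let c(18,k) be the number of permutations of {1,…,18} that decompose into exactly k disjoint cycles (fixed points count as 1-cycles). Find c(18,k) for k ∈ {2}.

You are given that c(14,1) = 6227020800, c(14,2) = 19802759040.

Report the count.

1223405590579200

i=15: T(15,1)=0+14·6227020800=87178291200 | T(15,2)=6227020800+14·19802759040=283465647360
i=16: T(16,1)=0+15·87178291200=1307674368000 | T(16,2)=87178291200+15·283465647360=4339163001600
i=17: T(17,1)=0+16·1307674368000=20922789888000 | T(17,2)=1307674368000+16·4339163001600=70734282393600
i=18: T(18,2)=20922789888000+17·70734282393600=1223405590579200
Read c(18,2) = 1223405590579200.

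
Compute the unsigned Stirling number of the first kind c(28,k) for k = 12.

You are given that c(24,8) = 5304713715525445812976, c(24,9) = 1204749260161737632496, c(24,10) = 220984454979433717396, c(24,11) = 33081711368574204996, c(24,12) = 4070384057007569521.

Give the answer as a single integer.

[25] T[25,9]:24*1204749260161737632496+5304713715525445812976=34218695959407148992880 · T[25,10]:24*220984454979433717396+1204749260161737632496=6508376179668146850000 · T[25,11]:24*33081711368574204996+220984454979433717396=1014945527825214637300 · T[25,12]:24*4070384057007569521+33081711368574204996=130770928736755873500
[26] T[26,10]:25*6508376179668146850000+34218695959407148992880=196928100451110820242880 · T[26,11]:25*1014945527825214637300+6508376179668146850000=31882014375298512782500 · T[26,12]:25*130770928736755873500+1014945527825214637300=4284218746244111474800
[27] T[27,11]:26*31882014375298512782500+196928100451110820242880=1025860474208872152587880 · T[27,12]:26*4284218746244111474800+31882014375298512782500=143271701777645411127300
[28] T[28,12]:27*143271701777645411127300+1025860474208872152587880=4894196422205298253024980
Read c(28,12) = 4894196422205298253024980.

4894196422205298253024980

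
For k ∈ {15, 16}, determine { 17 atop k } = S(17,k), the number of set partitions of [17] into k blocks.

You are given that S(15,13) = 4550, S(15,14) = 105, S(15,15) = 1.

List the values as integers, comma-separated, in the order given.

@16  (16,14):105·14+4550→6020, (16,15):1·15+105→120, (16,16):0·16+1→1
@17  (17,15):120·15+6020→7820, (17,16):1·16+120→136
Read S(17,15) = 7820, S(17,16) = 136.

7820, 136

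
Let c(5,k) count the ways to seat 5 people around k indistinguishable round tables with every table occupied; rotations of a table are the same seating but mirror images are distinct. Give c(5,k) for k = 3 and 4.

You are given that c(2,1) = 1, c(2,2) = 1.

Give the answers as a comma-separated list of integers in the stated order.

35, 10

row 3: T[3][1]=2·1+0=2  T[3][2]=2·1+1=3  T[3][3]=2·0+1=1
row 4: T[4][2]=3·3+2=11  T[4][3]=3·1+3=6  T[4][4]=3·0+1=1
row 5: T[5][3]=4·6+11=35  T[5][4]=4·1+6=10
Read c(5,3) = 35, c(5,4) = 10.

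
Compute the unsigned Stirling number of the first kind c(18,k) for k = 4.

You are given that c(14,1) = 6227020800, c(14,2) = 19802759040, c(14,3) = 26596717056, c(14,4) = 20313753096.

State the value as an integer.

row 15: T[15][1]=14·6227020800+0=87178291200  T[15][2]=14·19802759040+6227020800=283465647360  T[15][3]=14·26596717056+19802759040=392156797824  T[15][4]=14·20313753096+26596717056=310989260400
row 16: T[16][2]=15·283465647360+87178291200=4339163001600  T[16][3]=15·392156797824+283465647360=6165817614720  T[16][4]=15·310989260400+392156797824=5056995703824
row 17: T[17][3]=16·6165817614720+4339163001600=102992244837120  T[17][4]=16·5056995703824+6165817614720=87077748875904
row 18: T[18][4]=17·87077748875904+102992244837120=1583313975727488
Read c(18,4) = 1583313975727488.

1583313975727488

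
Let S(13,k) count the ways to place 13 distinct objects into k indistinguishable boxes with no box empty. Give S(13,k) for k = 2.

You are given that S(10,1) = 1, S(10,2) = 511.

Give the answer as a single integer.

4095

r11: T_11,1=1×1+0=1; T_11,2=2×511+1=1023
r12: T_12,1=1×1+0=1; T_12,2=2×1023+1=2047
r13: T_13,2=2×2047+1=4095
Read S(13,2) = 4095.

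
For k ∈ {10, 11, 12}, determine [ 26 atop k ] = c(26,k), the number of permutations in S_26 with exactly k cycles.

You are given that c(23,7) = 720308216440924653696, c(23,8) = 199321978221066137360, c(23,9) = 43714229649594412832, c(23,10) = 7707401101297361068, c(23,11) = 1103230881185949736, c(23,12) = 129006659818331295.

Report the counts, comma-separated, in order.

row 24: T[24][8]=23·199321978221066137360+720308216440924653696=5304713715525445812976  T[24][9]=23·43714229649594412832+199321978221066137360=1204749260161737632496  T[24][10]=23·7707401101297361068+43714229649594412832=220984454979433717396  T[24][11]=23·1103230881185949736+7707401101297361068=33081711368574204996  T[24][12]=23·129006659818331295+1103230881185949736=4070384057007569521
row 25: T[25][9]=24·1204749260161737632496+5304713715525445812976=34218695959407148992880  T[25][10]=24·220984454979433717396+1204749260161737632496=6508376179668146850000  T[25][11]=24·33081711368574204996+220984454979433717396=1014945527825214637300  T[25][12]=24·4070384057007569521+33081711368574204996=130770928736755873500
row 26: T[26][10]=25·6508376179668146850000+34218695959407148992880=196928100451110820242880  T[26][11]=25·1014945527825214637300+6508376179668146850000=31882014375298512782500  T[26][12]=25·130770928736755873500+1014945527825214637300=4284218746244111474800
Read c(26,10) = 196928100451110820242880, c(26,11) = 31882014375298512782500, c(26,12) = 4284218746244111474800.

196928100451110820242880, 31882014375298512782500, 4284218746244111474800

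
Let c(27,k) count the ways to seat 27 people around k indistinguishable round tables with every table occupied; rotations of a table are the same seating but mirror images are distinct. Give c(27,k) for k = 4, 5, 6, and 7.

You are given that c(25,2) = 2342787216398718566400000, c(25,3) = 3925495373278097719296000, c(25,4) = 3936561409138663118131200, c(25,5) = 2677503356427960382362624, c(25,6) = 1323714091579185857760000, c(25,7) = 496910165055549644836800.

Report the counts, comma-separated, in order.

2761307967193712729035776000, 1945067308917524165279692800, 1000903392113435450162625024, 393178529313073708272042624

r26: T_26,3=25×3925495373278097719296000+2342787216398718566400000=100480171548351161548800000; T_26,4=25×3936561409138663118131200+3925495373278097719296000=102339530601744675672576000; T_26,5=25×2677503356427960382362624+3936561409138663118131200=70874145319837672677196800; T_26,6=25×1323714091579185857760000+2677503356427960382362624=35770355645907606826362624; T_26,7=25×496910165055549644836800+1323714091579185857760000=13746468217967926978680000
r27: T_27,4=26×102339530601744675672576000+100480171548351161548800000=2761307967193712729035776000; T_27,5=26×70874145319837672677196800+102339530601744675672576000=1945067308917524165279692800; T_27,6=26×35770355645907606826362624+70874145319837672677196800=1000903392113435450162625024; T_27,7=26×13746468217967926978680000+35770355645907606826362624=393178529313073708272042624
Read c(27,4) = 2761307967193712729035776000, c(27,5) = 1945067308917524165279692800, c(27,6) = 1000903392113435450162625024, c(27,7) = 393178529313073708272042624.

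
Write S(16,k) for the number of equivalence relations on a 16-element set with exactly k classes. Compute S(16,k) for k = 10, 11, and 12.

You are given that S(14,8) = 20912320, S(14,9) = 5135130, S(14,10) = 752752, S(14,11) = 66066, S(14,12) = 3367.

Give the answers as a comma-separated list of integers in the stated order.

i=15: T(15,9)=20912320+9·5135130=67128490 | T(15,10)=5135130+10·752752=12662650 | T(15,11)=752752+11·66066=1479478 | T(15,12)=66066+12·3367=106470
i=16: T(16,10)=67128490+10·12662650=193754990 | T(16,11)=12662650+11·1479478=28936908 | T(16,12)=1479478+12·106470=2757118
Read S(16,10) = 193754990, S(16,11) = 28936908, S(16,12) = 2757118.

193754990, 28936908, 2757118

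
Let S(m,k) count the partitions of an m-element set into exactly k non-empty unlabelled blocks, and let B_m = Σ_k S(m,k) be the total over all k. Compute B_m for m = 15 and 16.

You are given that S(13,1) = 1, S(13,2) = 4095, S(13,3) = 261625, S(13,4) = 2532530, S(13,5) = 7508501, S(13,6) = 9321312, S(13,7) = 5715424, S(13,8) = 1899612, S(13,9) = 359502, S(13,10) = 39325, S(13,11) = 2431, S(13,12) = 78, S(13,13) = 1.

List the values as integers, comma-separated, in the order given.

@14  (14,1):1·1+0→1, (14,2):4095·2+1→8191, (14,3):261625·3+4095→788970, (14,4):2532530·4+261625→10391745, (14,5):7508501·5+2532530→40075035, (14,6):9321312·6+7508501→63436373, (14,7):5715424·7+9321312→49329280, (14,8):1899612·8+5715424→20912320, (14,9):359502·9+1899612→5135130, (14,10):39325·10+359502→752752, (14,11):2431·11+39325→66066, (14,12):78·12+2431→3367, (14,13):1·13+78→91, (14,14):0·14+1→1
@15  (15,1):1·1+0→1, (15,2):8191·2+1→16383, (15,3):788970·3+8191→2375101, (15,4):10391745·4+788970→42355950, (15,5):40075035·5+10391745→210766920, (15,6):63436373·6+40075035→420693273, (15,7):49329280·7+63436373→408741333, (15,8):20912320·8+49329280→216627840, (15,9):5135130·9+20912320→67128490, (15,10):752752·10+5135130→12662650, (15,11):66066·11+752752→1479478, (15,12):3367·12+66066→106470, (15,13):91·13+3367→4550, (15,14):1·14+91→105, (15,15):0·15+1→1
@16  (16,1):1·1+0→1, (16,2):16383·2+1→32767, (16,3):2375101·3+16383→7141686, (16,4):42355950·4+2375101→171798901, (16,5):210766920·5+42355950→1096190550, (16,6):420693273·6+210766920→2734926558, (16,7):408741333·7+420693273→3281882604, (16,8):216627840·8+408741333→2141764053, (16,9):67128490·9+216627840→820784250, (16,10):12662650·10+67128490→193754990, (16,11):1479478·11+12662650→28936908, (16,12):106470·12+1479478→2757118, (16,13):4550·13+106470→165620, (16,14):105·14+4550→6020, (16,15):1·15+105→120, (16,16):0·16+1→1
B_15 = ΣS(15,k) = 1+16383+2375101+42355950+210766920+420693273+408741333+216627840+67128490+12662650+1479478+106470+4550+105+1 = 1382958545
B_16 = ΣS(16,k) = 1+32767+7141686+171798901+1096190550+2734926558+3281882604+2141764053+820784250+193754990+28936908+2757118+165620+6020+120+1 = 10480142147

1382958545, 10480142147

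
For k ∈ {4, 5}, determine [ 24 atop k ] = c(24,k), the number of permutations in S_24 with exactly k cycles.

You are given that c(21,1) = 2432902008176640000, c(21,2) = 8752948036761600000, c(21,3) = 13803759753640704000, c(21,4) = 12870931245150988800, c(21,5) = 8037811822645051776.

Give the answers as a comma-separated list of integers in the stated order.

157375898285941510732800, 105005310755917452984576

row 22: T[22][2]=21·8752948036761600000+2432902008176640000=186244810780170240000  T[22][3]=21·13803759753640704000+8752948036761600000=298631902863216384000  T[22][4]=21·12870931245150988800+13803759753640704000=284093315901811468800  T[22][5]=21·8037811822645051776+12870931245150988800=181664979520697076096
row 23: T[23][3]=22·298631902863216384000+186244810780170240000=6756146673770930688000  T[23][4]=22·284093315901811468800+298631902863216384000=6548684852703068697600  T[23][5]=22·181664979520697076096+284093315901811468800=4280722865357147142912
row 24: T[24][4]=23·6548684852703068697600+6756146673770930688000=157375898285941510732800  T[24][5]=23·4280722865357147142912+6548684852703068697600=105005310755917452984576
Read c(24,4) = 157375898285941510732800, c(24,5) = 105005310755917452984576.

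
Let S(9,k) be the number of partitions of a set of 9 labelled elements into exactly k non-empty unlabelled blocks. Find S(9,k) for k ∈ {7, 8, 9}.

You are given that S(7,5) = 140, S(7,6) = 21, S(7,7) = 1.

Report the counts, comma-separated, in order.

462, 36, 1

i=8: T(8,6)=140+6·21=266 | T(8,7)=21+7·1=28 | T(8,8)=1+8·0=1
i=9: T(9,7)=266+7·28=462 | T(9,8)=28+8·1=36 | T(9,9)=1+9·0=1
Read S(9,7) = 462, S(9,8) = 36, S(9,9) = 1.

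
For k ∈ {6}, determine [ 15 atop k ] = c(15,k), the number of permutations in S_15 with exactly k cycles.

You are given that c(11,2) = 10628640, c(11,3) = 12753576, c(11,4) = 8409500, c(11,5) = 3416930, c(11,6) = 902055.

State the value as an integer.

56663366760

r12: T_12,3=11×12753576+10628640=150917976; T_12,4=11×8409500+12753576=105258076; T_12,5=11×3416930+8409500=45995730; T_12,6=11×902055+3416930=13339535
r13: T_13,4=12×105258076+150917976=1414014888; T_13,5=12×45995730+105258076=657206836; T_13,6=12×13339535+45995730=206070150
r14: T_14,5=13×657206836+1414014888=9957703756; T_14,6=13×206070150+657206836=3336118786
r15: T_15,6=14×3336118786+9957703756=56663366760
Read c(15,6) = 56663366760.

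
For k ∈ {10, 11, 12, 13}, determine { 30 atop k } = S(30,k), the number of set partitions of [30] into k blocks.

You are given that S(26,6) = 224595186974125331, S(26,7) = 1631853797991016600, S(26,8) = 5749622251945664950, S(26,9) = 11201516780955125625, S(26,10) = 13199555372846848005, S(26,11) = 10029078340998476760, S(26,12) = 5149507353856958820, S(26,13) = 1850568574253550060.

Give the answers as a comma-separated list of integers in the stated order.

[27] T[27,7]:7*1631853797991016600+224595186974125331=11647571772911241531 · T[27,8]:8*5749622251945664950+1631853797991016600=47628831813556336200 · T[27,9]:9*11201516780955125625+5749622251945664950=106563273280541795575 · T[27,10]:10*13199555372846848005+11201516780955125625=143197070509423605675 · T[27,11]:11*10029078340998476760+13199555372846848005=123519417123830092365 · T[27,12]:12*5149507353856958820+10029078340998476760=71823166587281982600 · T[27,13]:13*1850568574253550060+5149507353856958820=29206898819153109600
[28] T[28,8]:8*47628831813556336200+11647571772911241531=392678226281361931131 · T[28,9]:9*106563273280541795575+47628831813556336200=1006698291338432496375 · T[28,10]:10*143197070509423605675+106563273280541795575=1538533978374777852325 · T[28,11]:11*123519417123830092365+143197070509423605675=1501910658871554621690 · T[28,12]:12*71823166587281982600+123519417123830092365=985397416171213883565 · T[28,13]:13*29206898819153109600+71823166587281982600=451512851236272407400
[29] T[29,9]:9*1006698291338432496375+392678226281361931131=9452962848327254398506 · T[29,10]:10*1538533978374777852325+1006698291338432496375=16392038075086211019625 · T[29,11]:11*1501910658871554621690+1538533978374777852325=18059551225961878690915 · T[29,12]:12*985397416171213883565+1501910658871554621690=13326679652926121224470 · T[29,13]:13*451512851236272407400+985397416171213883565=6855064482242755179765
[30] T[30,10]:10*16392038075086211019625+9452962848327254398506=173373343599189364594756 · T[30,11]:11*18059551225961878690915+16392038075086211019625=215047101560666876619690 · T[30,12]:12*13326679652926121224470+18059551225961878690915=177979707061075333384555 · T[30,13]:13*6855064482242755179765+13326679652926121224470=102442517922081938561415
Read S(30,10) = 173373343599189364594756, S(30,11) = 215047101560666876619690, S(30,12) = 177979707061075333384555, S(30,13) = 102442517922081938561415.

173373343599189364594756, 215047101560666876619690, 177979707061075333384555, 102442517922081938561415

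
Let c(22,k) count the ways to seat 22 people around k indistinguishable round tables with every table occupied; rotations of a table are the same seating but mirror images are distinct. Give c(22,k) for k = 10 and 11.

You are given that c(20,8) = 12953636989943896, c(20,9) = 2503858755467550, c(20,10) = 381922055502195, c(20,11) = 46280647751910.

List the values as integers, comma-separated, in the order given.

276019109275035346, 37600535086859745

i=21: T(21,9)=12953636989943896+20·2503858755467550=63030812099294896 | T(21,10)=2503858755467550+20·381922055502195=10142299865511450 | T(21,11)=381922055502195+20·46280647751910=1307535010540395
i=22: T(22,10)=63030812099294896+21·10142299865511450=276019109275035346 | T(22,11)=10142299865511450+21·1307535010540395=37600535086859745
Read c(22,10) = 276019109275035346, c(22,11) = 37600535086859745.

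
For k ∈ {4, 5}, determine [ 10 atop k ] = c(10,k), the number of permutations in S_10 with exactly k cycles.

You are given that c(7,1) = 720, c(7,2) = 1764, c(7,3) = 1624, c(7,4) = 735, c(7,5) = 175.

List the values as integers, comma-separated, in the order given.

723680, 269325

i=8: T(8,2)=720+7·1764=13068 | T(8,3)=1764+7·1624=13132 | T(8,4)=1624+7·735=6769 | T(8,5)=735+7·175=1960
i=9: T(9,3)=13068+8·13132=118124 | T(9,4)=13132+8·6769=67284 | T(9,5)=6769+8·1960=22449
i=10: T(10,4)=118124+9·67284=723680 | T(10,5)=67284+9·22449=269325
Read c(10,4) = 723680, c(10,5) = 269325.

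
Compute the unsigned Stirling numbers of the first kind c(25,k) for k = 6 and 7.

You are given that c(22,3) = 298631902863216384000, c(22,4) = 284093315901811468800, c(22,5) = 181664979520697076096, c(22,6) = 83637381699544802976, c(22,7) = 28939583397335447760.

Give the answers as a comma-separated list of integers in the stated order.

1323714091579185857760000, 496910165055549644836800

row 23: T[23][4]=22·284093315901811468800+298631902863216384000=6548684852703068697600  T[23][5]=22·181664979520697076096+284093315901811468800=4280722865357147142912  T[23][6]=22·83637381699544802976+181664979520697076096=2021687376910682741568  T[23][7]=22·28939583397335447760+83637381699544802976=720308216440924653696
row 24: T[24][5]=23·4280722865357147142912+6548684852703068697600=105005310755917452984576  T[24][6]=23·2021687376910682741568+4280722865357147142912=50779532534302850198976  T[24][7]=23·720308216440924653696+2021687376910682741568=18588776355051949776576
row 25: T[25][6]=24·50779532534302850198976+105005310755917452984576=1323714091579185857760000  T[25][7]=24·18588776355051949776576+50779532534302850198976=496910165055549644836800
Read c(25,6) = 1323714091579185857760000, c(25,7) = 496910165055549644836800.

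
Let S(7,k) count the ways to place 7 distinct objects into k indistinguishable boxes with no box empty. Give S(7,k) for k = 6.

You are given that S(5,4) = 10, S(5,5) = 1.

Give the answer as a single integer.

21

r6: T_6,5=5×1+10=15; T_6,6=6×0+1=1
r7: T_7,6=6×1+15=21
Read S(7,6) = 21.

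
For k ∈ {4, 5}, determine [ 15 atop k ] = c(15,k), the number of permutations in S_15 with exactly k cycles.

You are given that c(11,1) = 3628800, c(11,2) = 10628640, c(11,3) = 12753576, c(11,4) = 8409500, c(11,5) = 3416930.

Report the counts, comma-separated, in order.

@12  (12,1):3628800·11+0→39916800, (12,2):10628640·11+3628800→120543840, (12,3):12753576·11+10628640→150917976, (12,4):8409500·11+12753576→105258076, (12,5):3416930·11+8409500→45995730
@13  (13,2):120543840·12+39916800→1486442880, (13,3):150917976·12+120543840→1931559552, (13,4):105258076·12+150917976→1414014888, (13,5):45995730·12+105258076→657206836
@14  (14,3):1931559552·13+1486442880→26596717056, (14,4):1414014888·13+1931559552→20313753096, (14,5):657206836·13+1414014888→9957703756
@15  (15,4):20313753096·14+26596717056→310989260400, (15,5):9957703756·14+20313753096→159721605680
Read c(15,4) = 310989260400, c(15,5) = 159721605680.

310989260400, 159721605680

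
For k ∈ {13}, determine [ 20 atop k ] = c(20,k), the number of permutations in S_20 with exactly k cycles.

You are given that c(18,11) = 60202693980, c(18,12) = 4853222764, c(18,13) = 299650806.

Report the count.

342252511900

row 19: T[19][12]=18·4853222764+60202693980=147560703732  T[19][13]=18·299650806+4853222764=10246937272
row 20: T[20][13]=19·10246937272+147560703732=342252511900
Read c(20,13) = 342252511900.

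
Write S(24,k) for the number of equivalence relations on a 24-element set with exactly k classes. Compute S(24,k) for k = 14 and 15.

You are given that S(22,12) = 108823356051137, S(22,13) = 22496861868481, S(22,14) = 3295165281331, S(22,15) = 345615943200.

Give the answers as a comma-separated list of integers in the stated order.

[23] T[23,13]:13*22496861868481+108823356051137=401282560341390 · T[23,14]:14*3295165281331+22496861868481=68629175807115 · T[23,15]:15*345615943200+3295165281331=8479404429331
[24] T[24,14]:14*68629175807115+401282560341390=1362091021641000 · T[24,15]:15*8479404429331+68629175807115=195820242247080
Read S(24,14) = 1362091021641000, S(24,15) = 195820242247080.

1362091021641000, 195820242247080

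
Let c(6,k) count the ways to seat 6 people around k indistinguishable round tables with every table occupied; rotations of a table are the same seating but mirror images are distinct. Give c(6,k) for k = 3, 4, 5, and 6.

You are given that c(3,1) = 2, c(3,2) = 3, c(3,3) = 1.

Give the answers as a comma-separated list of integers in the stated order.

r4: T_4,1=3×2+0=6; T_4,2=3×3+2=11; T_4,3=3×1+3=6; T_4,4=3×0+1=1
r5: T_5,2=4×11+6=50; T_5,3=4×6+11=35; T_5,4=4×1+6=10; T_5,5=4×0+1=1
r6: T_6,3=5×35+50=225; T_6,4=5×10+35=85; T_6,5=5×1+10=15; T_6,6=5×0+1=1
Read c(6,3) = 225, c(6,4) = 85, c(6,5) = 15, c(6,6) = 1.

225, 85, 15, 1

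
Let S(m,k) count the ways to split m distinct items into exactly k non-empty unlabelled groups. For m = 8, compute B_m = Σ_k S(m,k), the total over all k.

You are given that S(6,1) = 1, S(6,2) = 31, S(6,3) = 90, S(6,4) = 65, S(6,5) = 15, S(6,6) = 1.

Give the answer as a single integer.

4140

row 7: T[7][1]=1·1+0=1  T[7][2]=2·31+1=63  T[7][3]=3·90+31=301  T[7][4]=4·65+90=350  T[7][5]=5·15+65=140  T[7][6]=6·1+15=21  T[7][7]=7·0+1=1
row 8: T[8][1]=1·1+0=1  T[8][2]=2·63+1=127  T[8][3]=3·301+63=966  T[8][4]=4·350+301=1701  T[8][5]=5·140+350=1050  T[8][6]=6·21+140=266  T[8][7]=7·1+21=28  T[8][8]=8·0+1=1
B_8 = ΣS(8,k) = 1+127+966+1701+1050+266+28+1 = 4140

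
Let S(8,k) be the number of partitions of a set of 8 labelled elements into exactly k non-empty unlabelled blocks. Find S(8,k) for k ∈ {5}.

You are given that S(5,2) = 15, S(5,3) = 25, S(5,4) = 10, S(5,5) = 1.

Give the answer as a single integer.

1050

row 6: T[6][3]=3·25+15=90  T[6][4]=4·10+25=65  T[6][5]=5·1+10=15
row 7: T[7][4]=4·65+90=350  T[7][5]=5·15+65=140
row 8: T[8][5]=5·140+350=1050
Read S(8,5) = 1050.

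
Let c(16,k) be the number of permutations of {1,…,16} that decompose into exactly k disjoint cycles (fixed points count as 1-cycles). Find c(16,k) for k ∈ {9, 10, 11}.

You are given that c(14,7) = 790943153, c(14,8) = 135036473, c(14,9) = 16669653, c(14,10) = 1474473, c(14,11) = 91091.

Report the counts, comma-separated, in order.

r15: T_15,8=14×135036473+790943153=2681453775; T_15,9=14×16669653+135036473=368411615; T_15,10=14×1474473+16669653=37312275; T_15,11=14×91091+1474473=2749747
r16: T_16,9=15×368411615+2681453775=8207628000; T_16,10=15×37312275+368411615=928095740; T_16,11=15×2749747+37312275=78558480
Read c(16,9) = 8207628000, c(16,10) = 928095740, c(16,11) = 78558480.

8207628000, 928095740, 78558480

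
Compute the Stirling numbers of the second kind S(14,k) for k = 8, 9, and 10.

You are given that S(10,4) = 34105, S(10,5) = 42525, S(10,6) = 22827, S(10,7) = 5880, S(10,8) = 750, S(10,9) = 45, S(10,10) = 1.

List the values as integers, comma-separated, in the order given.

[11] T[11,5]:5*42525+34105=246730 · T[11,6]:6*22827+42525=179487 · T[11,7]:7*5880+22827=63987 · T[11,8]:8*750+5880=11880 · T[11,9]:9*45+750=1155 · T[11,10]:10*1+45=55
[12] T[12,6]:6*179487+246730=1323652 · T[12,7]:7*63987+179487=627396 · T[12,8]:8*11880+63987=159027 · T[12,9]:9*1155+11880=22275 · T[12,10]:10*55+1155=1705
[13] T[13,7]:7*627396+1323652=5715424 · T[13,8]:8*159027+627396=1899612 · T[13,9]:9*22275+159027=359502 · T[13,10]:10*1705+22275=39325
[14] T[14,8]:8*1899612+5715424=20912320 · T[14,9]:9*359502+1899612=5135130 · T[14,10]:10*39325+359502=752752
Read S(14,8) = 20912320, S(14,9) = 5135130, S(14,10) = 752752.

20912320, 5135130, 752752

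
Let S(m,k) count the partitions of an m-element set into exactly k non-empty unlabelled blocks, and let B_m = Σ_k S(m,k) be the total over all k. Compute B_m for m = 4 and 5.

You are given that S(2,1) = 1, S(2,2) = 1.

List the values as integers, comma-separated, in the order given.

i=3: T(3,1)=0+1·1=1 | T(3,2)=1+2·1=3 | T(3,3)=1+3·0=1
i=4: T(4,1)=0+1·1=1 | T(4,2)=1+2·3=7 | T(4,3)=3+3·1=6 | T(4,4)=1+4·0=1
i=5: T(5,1)=0+1·1=1 | T(5,2)=1+2·7=15 | T(5,3)=7+3·6=25 | T(5,4)=6+4·1=10 | T(5,5)=1+5·0=1
B_4 = ΣS(4,k) = 1+7+6+1 = 15
B_5 = ΣS(5,k) = 1+15+25+10+1 = 52

15, 52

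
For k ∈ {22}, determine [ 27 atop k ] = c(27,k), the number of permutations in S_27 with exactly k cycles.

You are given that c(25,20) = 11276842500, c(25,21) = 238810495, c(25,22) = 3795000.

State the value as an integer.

25922927745

[26] T[26,21]:25*238810495+11276842500=17247104875 · T[26,22]:25*3795000+238810495=333685495
[27] T[27,22]:26*333685495+17247104875=25922927745
Read c(27,22) = 25922927745.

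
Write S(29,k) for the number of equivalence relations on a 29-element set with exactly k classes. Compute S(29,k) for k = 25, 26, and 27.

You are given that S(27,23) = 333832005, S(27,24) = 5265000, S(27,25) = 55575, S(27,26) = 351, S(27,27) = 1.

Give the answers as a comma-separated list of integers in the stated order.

626551380, 8336601, 74907

[28] T[28,24]:24*5265000+333832005=460192005 · T[28,25]:25*55575+5265000=6654375 · T[28,26]:26*351+55575=64701 · T[28,27]:27*1+351=378
[29] T[29,25]:25*6654375+460192005=626551380 · T[29,26]:26*64701+6654375=8336601 · T[29,27]:27*378+64701=74907
Read S(29,25) = 626551380, S(29,26) = 8336601, S(29,27) = 74907.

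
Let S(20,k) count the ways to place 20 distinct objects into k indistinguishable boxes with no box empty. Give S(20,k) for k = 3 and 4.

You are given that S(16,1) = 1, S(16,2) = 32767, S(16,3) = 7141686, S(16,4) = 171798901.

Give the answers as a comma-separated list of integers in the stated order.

r17: T_17,1=1×1+0=1; T_17,2=2×32767+1=65535; T_17,3=3×7141686+32767=21457825; T_17,4=4×171798901+7141686=694337290
r18: T_18,1=1×1+0=1; T_18,2=2×65535+1=131071; T_18,3=3×21457825+65535=64439010; T_18,4=4×694337290+21457825=2798806985
r19: T_19,2=2×131071+1=262143; T_19,3=3×64439010+131071=193448101; T_19,4=4×2798806985+64439010=11259666950
r20: T_20,3=3×193448101+262143=580606446; T_20,4=4×11259666950+193448101=45232115901
Read S(20,3) = 580606446, S(20,4) = 45232115901.

580606446, 45232115901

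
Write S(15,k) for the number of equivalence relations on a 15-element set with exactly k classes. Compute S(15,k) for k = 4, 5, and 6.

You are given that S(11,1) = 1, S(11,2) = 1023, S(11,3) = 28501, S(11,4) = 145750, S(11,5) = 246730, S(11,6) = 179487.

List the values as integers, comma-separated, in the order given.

42355950, 210766920, 420693273

r12: T_12,1=1×1+0=1; T_12,2=2×1023+1=2047; T_12,3=3×28501+1023=86526; T_12,4=4×145750+28501=611501; T_12,5=5×246730+145750=1379400; T_12,6=6×179487+246730=1323652
r13: T_13,2=2×2047+1=4095; T_13,3=3×86526+2047=261625; T_13,4=4×611501+86526=2532530; T_13,5=5×1379400+611501=7508501; T_13,6=6×1323652+1379400=9321312
r14: T_14,3=3×261625+4095=788970; T_14,4=4×2532530+261625=10391745; T_14,5=5×7508501+2532530=40075035; T_14,6=6×9321312+7508501=63436373
r15: T_15,4=4×10391745+788970=42355950; T_15,5=5×40075035+10391745=210766920; T_15,6=6×63436373+40075035=420693273
Read S(15,4) = 42355950, S(15,5) = 210766920, S(15,6) = 420693273.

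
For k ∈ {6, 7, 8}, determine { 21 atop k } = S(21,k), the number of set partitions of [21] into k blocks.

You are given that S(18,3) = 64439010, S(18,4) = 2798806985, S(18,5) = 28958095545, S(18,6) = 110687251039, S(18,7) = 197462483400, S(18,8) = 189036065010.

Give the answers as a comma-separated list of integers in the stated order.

26585679462804, 82310957214948, 132511015347084

r19: T_19,4=4×2798806985+64439010=11259666950; T_19,5=5×28958095545+2798806985=147589284710; T_19,6=6×110687251039+28958095545=693081601779; T_19,7=7×197462483400+110687251039=1492924634839; T_19,8=8×189036065010+197462483400=1709751003480
r20: T_20,5=5×147589284710+11259666950=749206090500; T_20,6=6×693081601779+147589284710=4306078895384; T_20,7=7×1492924634839+693081601779=11143554045652; T_20,8=8×1709751003480+1492924634839=15170932662679
r21: T_21,6=6×4306078895384+749206090500=26585679462804; T_21,7=7×11143554045652+4306078895384=82310957214948; T_21,8=8×15170932662679+11143554045652=132511015347084
Read S(21,6) = 26585679462804, S(21,7) = 82310957214948, S(21,8) = 132511015347084.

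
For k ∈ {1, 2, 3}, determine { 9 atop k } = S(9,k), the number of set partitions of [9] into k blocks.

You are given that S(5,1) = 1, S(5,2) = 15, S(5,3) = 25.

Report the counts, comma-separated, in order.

1, 255, 3025

@6  (6,1):1·1+0→1, (6,2):15·2+1→31, (6,3):25·3+15→90
@7  (7,1):1·1+0→1, (7,2):31·2+1→63, (7,3):90·3+31→301
@8  (8,1):1·1+0→1, (8,2):63·2+1→127, (8,3):301·3+63→966
@9  (9,1):1·1+0→1, (9,2):127·2+1→255, (9,3):966·3+127→3025
Read S(9,1) = 1, S(9,2) = 255, S(9,3) = 3025.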